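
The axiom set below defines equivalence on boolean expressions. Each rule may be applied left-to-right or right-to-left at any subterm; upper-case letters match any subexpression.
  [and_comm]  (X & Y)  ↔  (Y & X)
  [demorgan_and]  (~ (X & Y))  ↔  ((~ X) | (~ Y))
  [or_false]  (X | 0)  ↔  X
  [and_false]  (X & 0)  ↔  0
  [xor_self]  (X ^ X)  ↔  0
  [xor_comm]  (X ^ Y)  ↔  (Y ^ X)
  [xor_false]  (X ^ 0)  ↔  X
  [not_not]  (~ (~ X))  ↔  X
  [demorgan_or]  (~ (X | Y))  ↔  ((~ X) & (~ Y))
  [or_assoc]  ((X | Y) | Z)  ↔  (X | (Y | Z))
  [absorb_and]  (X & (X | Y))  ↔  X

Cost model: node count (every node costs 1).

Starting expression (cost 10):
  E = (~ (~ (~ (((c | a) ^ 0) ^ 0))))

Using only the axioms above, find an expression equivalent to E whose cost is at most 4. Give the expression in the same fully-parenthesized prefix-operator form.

(~ (c | a))   [cost 4]

(1) (~ (~ (~ (((c | a) ^ 0) ^ 0))))  =[not_not →]=  (~ (((c | a) ^ 0) ^ 0))
(2) ((c | a) ^ 0)  =[xor_false →]=  (c | a)    ⊢ (~ ((c | a) ^ 0))
(3) ((c | a) ^ 0)  =[xor_false →]=  (c | a)    ⊢ cost 4, within 4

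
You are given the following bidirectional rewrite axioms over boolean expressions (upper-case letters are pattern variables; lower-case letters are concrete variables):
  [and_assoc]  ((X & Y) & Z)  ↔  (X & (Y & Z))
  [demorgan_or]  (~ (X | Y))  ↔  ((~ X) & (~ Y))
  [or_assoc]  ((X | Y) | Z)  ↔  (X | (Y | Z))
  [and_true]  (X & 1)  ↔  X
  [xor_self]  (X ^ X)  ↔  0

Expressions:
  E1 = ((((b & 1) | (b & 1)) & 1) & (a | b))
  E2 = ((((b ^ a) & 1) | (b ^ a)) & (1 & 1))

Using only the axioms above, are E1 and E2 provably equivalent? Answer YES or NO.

The axioms are sound identities: if E1 ↔* E2 then E1 and E2 evaluate identically under any assignment.
Under a=1, b=0: E1 evaluates to 0, E2 to 1. Distinct ⇒ no rewrite sequence connects them.

NO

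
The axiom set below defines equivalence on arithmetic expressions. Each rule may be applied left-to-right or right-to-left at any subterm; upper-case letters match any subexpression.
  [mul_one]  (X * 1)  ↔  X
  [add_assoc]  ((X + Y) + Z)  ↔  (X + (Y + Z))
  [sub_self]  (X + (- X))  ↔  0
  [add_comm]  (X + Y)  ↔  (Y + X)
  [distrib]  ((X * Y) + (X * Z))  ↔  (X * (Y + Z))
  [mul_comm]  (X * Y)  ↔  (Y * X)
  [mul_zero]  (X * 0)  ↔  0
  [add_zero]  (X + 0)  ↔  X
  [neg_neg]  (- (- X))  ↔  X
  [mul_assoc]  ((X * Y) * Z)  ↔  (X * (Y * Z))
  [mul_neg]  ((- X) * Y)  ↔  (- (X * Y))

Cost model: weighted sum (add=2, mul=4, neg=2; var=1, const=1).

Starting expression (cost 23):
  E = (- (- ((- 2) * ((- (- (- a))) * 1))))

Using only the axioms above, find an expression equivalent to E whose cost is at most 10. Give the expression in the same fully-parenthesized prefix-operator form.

step 1: neg_neg (→) rewrites (- (- ((- 2) * ((- (- (- a))) * 1)))) into ((- 2) * ((- (- (- a))) * 1))
step 2: neg_neg (→) rewrites (- (- (- a))) into (- a), now ((- 2) * ((- a) * 1))
step 3: mul_one (→) rewrites ((- a) * 1) into (- a), reaching cost 10 (bound 10)

((- 2) * (- a))   [cost 10]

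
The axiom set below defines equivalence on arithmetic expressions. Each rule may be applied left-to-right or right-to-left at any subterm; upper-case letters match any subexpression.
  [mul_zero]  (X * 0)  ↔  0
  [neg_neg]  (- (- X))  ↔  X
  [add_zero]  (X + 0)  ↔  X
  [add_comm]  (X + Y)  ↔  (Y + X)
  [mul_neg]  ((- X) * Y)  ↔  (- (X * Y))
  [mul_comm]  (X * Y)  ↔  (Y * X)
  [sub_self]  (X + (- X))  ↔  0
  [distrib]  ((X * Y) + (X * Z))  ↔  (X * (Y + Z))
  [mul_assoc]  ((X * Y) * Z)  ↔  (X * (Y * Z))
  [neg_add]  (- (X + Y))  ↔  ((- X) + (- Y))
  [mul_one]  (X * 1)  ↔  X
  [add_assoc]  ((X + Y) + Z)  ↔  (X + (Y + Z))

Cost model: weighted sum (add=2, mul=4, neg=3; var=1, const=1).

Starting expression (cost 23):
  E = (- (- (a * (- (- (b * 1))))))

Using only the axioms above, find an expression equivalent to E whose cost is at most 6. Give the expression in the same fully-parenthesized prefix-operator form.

1. [mul_one →] (b * 1)  →  b;  E = (- (- (a * (- (- b)))))
2. [neg_neg →] (- (- (a * (- (- b)))))  →  (a * (- (- b)))
3. [neg_neg →] (- (- b))  →  b;  cost 6 ≤ 6, done

(a * b)   [cost 6]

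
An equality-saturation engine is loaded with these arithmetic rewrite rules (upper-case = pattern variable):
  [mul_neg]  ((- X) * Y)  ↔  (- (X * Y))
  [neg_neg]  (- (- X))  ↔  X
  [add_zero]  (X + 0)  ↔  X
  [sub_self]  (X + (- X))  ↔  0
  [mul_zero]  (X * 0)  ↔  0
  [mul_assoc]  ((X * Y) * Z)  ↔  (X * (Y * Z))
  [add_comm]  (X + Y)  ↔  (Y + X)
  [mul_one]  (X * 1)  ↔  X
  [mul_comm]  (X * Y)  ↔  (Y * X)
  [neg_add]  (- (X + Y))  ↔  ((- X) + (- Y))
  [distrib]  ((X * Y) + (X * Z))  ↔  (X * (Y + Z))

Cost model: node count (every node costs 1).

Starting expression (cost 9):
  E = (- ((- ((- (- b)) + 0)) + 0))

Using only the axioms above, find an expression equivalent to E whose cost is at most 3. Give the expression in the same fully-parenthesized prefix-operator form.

1. [add_zero →] ((- (- b)) + 0)  →  (- (- b));  E = (- ((- (- (- b))) + 0))
2. [add_zero →] ((- (- (- b))) + 0)  →  (- (- (- b)));  E = (- (- (- (- b))))
3. [neg_neg →] (- (- (- (- b))))  →  (- (- b));  cost 3 ≤ 3, done

(- (- b))   [cost 3]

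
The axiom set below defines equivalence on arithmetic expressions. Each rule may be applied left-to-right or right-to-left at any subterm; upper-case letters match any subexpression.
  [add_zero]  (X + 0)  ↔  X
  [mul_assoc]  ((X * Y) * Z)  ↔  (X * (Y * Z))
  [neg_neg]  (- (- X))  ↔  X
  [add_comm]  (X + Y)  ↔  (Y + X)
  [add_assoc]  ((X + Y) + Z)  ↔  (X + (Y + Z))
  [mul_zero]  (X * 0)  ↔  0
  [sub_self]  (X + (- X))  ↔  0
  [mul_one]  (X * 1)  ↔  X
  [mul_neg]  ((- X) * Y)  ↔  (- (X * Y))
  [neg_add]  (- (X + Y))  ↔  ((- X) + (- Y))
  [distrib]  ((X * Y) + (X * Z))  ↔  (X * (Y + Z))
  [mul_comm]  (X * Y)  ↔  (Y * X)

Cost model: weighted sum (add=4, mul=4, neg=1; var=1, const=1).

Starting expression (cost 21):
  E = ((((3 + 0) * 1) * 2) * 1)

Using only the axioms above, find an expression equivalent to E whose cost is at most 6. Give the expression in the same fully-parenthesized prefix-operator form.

(3 * 2)   [cost 6]

(1) ((((3 + 0) * 1) * 2) * 1)  =[mul_assoc →]=  (((3 + 0) * 1) * (2 * 1))
(2) ((3 + 0) * 1)  =[mul_one →]=  (3 + 0)    ⊢ ((3 + 0) * (2 * 1))
(3) (2 * 1)  =[mul_one →]=  2    ⊢ ((3 + 0) * 2)
(4) (3 + 0)  =[add_zero →]=  3    ⊢ cost 6, within 6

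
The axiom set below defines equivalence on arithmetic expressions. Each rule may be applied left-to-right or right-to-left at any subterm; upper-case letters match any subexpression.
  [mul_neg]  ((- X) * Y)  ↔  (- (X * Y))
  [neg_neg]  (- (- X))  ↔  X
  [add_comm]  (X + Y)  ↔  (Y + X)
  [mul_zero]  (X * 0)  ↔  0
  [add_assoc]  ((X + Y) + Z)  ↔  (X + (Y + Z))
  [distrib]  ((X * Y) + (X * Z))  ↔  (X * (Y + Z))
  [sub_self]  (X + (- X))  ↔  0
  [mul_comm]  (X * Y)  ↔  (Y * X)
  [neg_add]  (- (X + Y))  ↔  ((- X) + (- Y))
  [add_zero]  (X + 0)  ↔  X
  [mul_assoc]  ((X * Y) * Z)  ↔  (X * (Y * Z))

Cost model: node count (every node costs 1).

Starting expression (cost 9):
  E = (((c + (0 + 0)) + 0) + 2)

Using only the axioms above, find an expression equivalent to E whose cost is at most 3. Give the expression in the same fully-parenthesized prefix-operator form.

step 1: add_zero (→) rewrites ((c + (0 + 0)) + 0) into (c + (0 + 0)), now ((c + (0 + 0)) + 2)
step 2: add_zero (→) rewrites (0 + 0) into 0, now ((c + 0) + 2)
step 3: add_zero (→) rewrites (c + 0) into c, reaching cost 3 (bound 3)

(c + 2)   [cost 3]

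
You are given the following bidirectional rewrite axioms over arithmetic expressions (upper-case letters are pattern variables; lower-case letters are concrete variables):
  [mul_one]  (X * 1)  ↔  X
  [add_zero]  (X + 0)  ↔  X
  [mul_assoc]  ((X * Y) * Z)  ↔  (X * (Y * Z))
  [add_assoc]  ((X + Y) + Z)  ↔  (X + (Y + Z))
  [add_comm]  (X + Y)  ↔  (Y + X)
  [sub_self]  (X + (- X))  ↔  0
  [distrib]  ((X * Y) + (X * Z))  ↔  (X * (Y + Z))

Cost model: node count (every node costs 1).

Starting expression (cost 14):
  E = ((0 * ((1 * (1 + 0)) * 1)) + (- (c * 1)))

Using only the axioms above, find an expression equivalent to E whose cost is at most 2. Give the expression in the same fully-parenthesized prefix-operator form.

(- c)   [cost 2]

1. [add_zero →] (1 + 0)  →  1;  E = ((0 * ((1 * 1) * 1)) + (- (c * 1)))
2. [mul_one →] (1 * 1)  →  1;  E = ((0 * (1 * 1)) + (- (c * 1)))
3. [mul_one →] (1 * 1)  →  1;  E = ((0 * 1) + (- (c * 1)))
4. [add_comm →] ((0 * 1) + (- (c * 1)))  →  ((- (c * 1)) + (0 * 1))
5. [mul_one →] (0 * 1)  →  0;  E = ((- (c * 1)) + 0)
6. [add_zero →] ((- (c * 1)) + 0)  →  (- (c * 1))
7. [mul_one →] (c * 1)  →  c;  cost 2 ≤ 2, done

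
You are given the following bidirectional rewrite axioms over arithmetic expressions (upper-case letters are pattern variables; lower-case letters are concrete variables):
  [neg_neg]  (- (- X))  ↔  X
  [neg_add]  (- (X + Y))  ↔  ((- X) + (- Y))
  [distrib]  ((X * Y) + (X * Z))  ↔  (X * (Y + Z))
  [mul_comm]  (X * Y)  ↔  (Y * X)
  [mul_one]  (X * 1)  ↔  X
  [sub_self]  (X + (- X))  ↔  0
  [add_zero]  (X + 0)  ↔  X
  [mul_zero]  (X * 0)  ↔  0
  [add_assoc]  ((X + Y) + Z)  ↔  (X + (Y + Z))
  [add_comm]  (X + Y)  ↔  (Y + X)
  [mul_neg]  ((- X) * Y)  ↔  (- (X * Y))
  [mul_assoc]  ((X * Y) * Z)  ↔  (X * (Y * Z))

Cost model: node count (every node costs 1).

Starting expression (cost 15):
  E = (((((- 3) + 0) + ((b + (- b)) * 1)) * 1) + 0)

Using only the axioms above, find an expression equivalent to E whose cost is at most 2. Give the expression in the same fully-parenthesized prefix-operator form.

(- 3)   [cost 2]

1. [mul_one →] ((((- 3) + 0) + ((b + (- b)) * 1)) * 1)  →  (((- 3) + 0) + ((b + (- b)) * 1));  E = ((((- 3) + 0) + ((b + (- b)) * 1)) + 0)
2. [mul_one →] ((b + (- b)) * 1)  →  (b + (- b));  E = ((((- 3) + 0) + (b + (- b))) + 0)
3. [add_zero →] ((- 3) + 0)  →  (- 3);  E = (((- 3) + (b + (- b))) + 0)
4. [sub_self →] (b + (- b))  →  0;  E = (((- 3) + 0) + 0)
5. [add_zero →] (((- 3) + 0) + 0)  →  ((- 3) + 0)
6. [add_zero →] ((- 3) + 0)  →  (- 3);  cost 2 ≤ 2, done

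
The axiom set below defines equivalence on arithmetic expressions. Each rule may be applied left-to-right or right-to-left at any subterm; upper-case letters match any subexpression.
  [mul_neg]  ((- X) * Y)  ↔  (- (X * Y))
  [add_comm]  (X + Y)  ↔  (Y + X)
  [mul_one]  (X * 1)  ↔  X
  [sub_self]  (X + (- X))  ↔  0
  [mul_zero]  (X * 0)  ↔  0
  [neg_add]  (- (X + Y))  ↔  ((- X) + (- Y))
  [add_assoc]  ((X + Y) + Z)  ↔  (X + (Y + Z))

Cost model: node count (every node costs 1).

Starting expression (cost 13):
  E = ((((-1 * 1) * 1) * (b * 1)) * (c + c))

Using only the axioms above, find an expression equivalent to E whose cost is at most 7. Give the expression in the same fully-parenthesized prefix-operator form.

1. [mul_one →] (b * 1)  →  b;  E = ((((-1 * 1) * 1) * b) * (c + c))
2. [mul_one →] (-1 * 1)  →  -1;  E = (((-1 * 1) * b) * (c + c))
3. [mul_one →] (-1 * 1)  →  -1;  cost 7 ≤ 7, done

((-1 * b) * (c + c))   [cost 7]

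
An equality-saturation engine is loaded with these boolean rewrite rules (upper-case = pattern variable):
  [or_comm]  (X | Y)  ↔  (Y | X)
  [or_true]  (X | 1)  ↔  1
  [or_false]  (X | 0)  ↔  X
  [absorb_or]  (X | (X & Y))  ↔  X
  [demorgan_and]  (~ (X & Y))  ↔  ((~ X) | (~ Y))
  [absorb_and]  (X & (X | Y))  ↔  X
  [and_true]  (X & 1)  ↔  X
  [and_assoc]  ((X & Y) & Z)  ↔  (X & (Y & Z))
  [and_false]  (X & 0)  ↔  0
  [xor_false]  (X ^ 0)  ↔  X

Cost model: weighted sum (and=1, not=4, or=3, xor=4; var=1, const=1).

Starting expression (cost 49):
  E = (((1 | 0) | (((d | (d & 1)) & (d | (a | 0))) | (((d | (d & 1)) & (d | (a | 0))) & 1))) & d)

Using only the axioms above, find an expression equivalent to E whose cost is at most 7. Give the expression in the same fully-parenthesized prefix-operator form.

((1 | d) & d)   [cost 7]

(1) (((d | (d & 1)) & (d | (a | 0))) | (((d | (d & 1)) & (d | (a | 0))) & 1))  =[absorb_or →]=  ((d | (d & 1)) & (d | (a | 0)))    ⊢ (((1 | 0) | ((d | (d & 1)) & (d | (a | 0)))) & d)
(2) (a | 0)  =[or_false →]=  a    ⊢ (((1 | 0) | ((d | (d & 1)) & (d | a))) & d)
(3) (1 | 0)  =[or_false →]=  1    ⊢ ((1 | ((d | (d & 1)) & (d | a))) & d)
(4) (d | (d & 1))  =[absorb_or →]=  d    ⊢ ((1 | (d & (d | a))) & d)
(5) (d & (d | a))  =[absorb_and →]=  d    ⊢ cost 7, within 7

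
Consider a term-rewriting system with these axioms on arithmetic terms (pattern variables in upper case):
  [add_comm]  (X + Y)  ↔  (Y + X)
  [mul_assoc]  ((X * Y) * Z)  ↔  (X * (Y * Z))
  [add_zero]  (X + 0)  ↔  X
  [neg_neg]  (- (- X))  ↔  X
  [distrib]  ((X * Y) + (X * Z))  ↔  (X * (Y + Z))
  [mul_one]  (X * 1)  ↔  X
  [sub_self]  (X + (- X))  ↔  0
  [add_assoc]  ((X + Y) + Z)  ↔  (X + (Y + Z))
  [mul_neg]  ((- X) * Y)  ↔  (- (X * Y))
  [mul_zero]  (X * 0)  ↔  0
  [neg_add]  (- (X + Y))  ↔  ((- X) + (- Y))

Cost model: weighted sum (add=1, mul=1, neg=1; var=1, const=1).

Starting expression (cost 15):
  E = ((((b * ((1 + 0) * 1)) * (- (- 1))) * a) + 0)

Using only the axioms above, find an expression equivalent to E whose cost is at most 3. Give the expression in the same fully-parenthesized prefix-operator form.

1. [add_zero →] (1 + 0)  →  1;  E = ((((b * (1 * 1)) * (- (- 1))) * a) + 0)
2. [mul_one →] (1 * 1)  →  1;  E = ((((b * 1) * (- (- 1))) * a) + 0)
3. [neg_neg →] (- (- 1))  →  1;  E = ((((b * 1) * 1) * a) + 0)
4. [add_zero →] ((((b * 1) * 1) * a) + 0)  →  (((b * 1) * 1) * a)
5. [mul_one →] (b * 1)  →  b;  E = ((b * 1) * a)
6. [mul_one →] (b * 1)  →  b;  cost 3 ≤ 3, done

(b * a)   [cost 3]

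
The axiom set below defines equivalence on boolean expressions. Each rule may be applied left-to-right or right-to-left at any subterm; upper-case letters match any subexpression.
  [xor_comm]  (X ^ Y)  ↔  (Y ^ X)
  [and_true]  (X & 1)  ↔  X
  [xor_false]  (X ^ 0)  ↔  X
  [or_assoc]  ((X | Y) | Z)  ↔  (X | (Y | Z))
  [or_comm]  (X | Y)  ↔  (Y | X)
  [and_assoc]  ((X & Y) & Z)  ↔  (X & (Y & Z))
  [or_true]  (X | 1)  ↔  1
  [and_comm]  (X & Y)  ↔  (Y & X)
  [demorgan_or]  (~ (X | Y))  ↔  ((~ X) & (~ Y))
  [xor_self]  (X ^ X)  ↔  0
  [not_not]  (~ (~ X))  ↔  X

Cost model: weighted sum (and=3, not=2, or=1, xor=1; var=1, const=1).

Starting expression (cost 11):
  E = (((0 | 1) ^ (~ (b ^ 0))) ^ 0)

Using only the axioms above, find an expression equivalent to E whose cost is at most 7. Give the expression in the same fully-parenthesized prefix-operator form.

step 1: xor_false (→) rewrites (b ^ 0) into b, now (((0 | 1) ^ (~ b)) ^ 0)
step 2: xor_false (→) rewrites (((0 | 1) ^ (~ b)) ^ 0) into ((0 | 1) ^ (~ b)), reaching cost 7 (bound 7)

((0 | 1) ^ (~ b))   [cost 7]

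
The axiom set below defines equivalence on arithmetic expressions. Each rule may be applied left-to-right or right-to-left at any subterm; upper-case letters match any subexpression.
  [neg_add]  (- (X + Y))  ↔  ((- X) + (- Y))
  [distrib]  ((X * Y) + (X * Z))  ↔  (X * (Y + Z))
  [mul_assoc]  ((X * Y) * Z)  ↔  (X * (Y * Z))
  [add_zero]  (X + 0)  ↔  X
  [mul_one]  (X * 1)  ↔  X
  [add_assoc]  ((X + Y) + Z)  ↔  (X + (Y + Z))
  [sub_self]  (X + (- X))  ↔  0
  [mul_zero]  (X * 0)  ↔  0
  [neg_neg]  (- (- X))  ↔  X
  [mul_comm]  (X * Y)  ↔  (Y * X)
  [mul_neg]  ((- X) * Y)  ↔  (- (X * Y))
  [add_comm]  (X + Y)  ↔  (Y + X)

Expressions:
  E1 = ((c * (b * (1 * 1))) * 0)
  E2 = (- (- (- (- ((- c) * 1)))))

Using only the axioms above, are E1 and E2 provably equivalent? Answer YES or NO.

The axioms are sound identities: if E1 ↔* E2 then E1 and E2 evaluate identically under any assignment.
Under b=0, c=1: E1 evaluates to 0, E2 to -1. Distinct ⇒ no rewrite sequence connects them.

NO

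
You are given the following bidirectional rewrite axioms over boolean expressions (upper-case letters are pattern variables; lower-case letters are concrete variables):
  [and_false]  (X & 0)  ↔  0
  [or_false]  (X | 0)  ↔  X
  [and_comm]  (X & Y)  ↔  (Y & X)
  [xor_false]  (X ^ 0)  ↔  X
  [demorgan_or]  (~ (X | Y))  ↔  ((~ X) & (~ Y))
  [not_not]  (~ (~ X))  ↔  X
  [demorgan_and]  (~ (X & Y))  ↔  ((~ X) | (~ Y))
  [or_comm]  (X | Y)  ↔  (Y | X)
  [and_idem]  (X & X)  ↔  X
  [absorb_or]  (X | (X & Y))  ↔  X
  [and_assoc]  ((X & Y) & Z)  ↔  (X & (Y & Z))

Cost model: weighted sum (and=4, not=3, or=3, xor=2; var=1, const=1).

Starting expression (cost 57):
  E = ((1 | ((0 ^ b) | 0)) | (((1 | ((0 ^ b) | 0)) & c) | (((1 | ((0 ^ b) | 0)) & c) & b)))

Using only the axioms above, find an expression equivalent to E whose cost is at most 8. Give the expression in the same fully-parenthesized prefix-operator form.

(1 | (0 ^ b))   [cost 8]

1. [absorb_or →] (((1 | ((0 ^ b) | 0)) & c) | (((1 | ((0 ^ b) | 0)) & c) & b))  →  ((1 | ((0 ^ b) | 0)) & c);  E = ((1 | ((0 ^ b) | 0)) | ((1 | ((0 ^ b) | 0)) & c))
2. [absorb_or →] ((1 | ((0 ^ b) | 0)) | ((1 | ((0 ^ b) | 0)) & c))  →  (1 | ((0 ^ b) | 0))
3. [or_false →] ((0 ^ b) | 0)  →  (0 ^ b);  cost 8 ≤ 8, done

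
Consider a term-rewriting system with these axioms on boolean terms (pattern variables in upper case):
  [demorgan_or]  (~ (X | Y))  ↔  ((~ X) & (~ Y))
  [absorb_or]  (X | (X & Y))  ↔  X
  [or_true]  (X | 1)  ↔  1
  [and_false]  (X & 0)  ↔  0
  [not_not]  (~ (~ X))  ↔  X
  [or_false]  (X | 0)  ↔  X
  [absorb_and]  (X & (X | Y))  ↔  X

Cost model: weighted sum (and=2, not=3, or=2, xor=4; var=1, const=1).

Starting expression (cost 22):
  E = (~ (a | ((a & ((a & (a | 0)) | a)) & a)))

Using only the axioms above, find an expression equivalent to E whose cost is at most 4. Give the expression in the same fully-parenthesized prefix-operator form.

(~ a)   [cost 4]

step 1: absorb_and (→) rewrites (a & (a | 0)) into a, now (~ (a | ((a & (a | a)) & a)))
step 2: absorb_and (→) rewrites (a & (a | a)) into a, now (~ (a | (a & a)))
step 3: absorb_or (→) rewrites (a | (a & a)) into a, reaching cost 4 (bound 4)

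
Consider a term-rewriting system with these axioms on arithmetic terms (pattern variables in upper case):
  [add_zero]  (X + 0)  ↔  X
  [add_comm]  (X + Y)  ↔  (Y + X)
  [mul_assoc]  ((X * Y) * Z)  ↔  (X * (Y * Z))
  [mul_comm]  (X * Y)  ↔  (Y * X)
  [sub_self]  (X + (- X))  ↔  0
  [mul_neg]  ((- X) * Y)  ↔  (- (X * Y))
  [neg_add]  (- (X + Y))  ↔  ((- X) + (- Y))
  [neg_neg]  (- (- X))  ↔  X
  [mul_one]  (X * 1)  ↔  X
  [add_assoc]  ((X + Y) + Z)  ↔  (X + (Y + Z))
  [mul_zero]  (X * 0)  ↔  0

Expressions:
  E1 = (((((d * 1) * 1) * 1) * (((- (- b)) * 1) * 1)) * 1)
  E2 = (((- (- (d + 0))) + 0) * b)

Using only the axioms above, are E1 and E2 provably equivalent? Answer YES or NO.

YES

(1) ((- (- b)) * 1)  =[mul_one →]=  (- (- b))    ⊢ (((((d * 1) * 1) * 1) * ((- (- b)) * 1)) * 1)
(2) ((d * 1) * 1)  =[mul_one →]=  (d * 1)    ⊢ ((((d * 1) * 1) * ((- (- b)) * 1)) * 1)
(3) (- (- b))  =[neg_neg →]=  b    ⊢ ((((d * 1) * 1) * (b * 1)) * 1)
(4) ((d * 1) * 1)  =[mul_one →]=  (d * 1)    ⊢ (((d * 1) * (b * 1)) * 1)
(5) (((d * 1) * (b * 1)) * 1)  =[mul_one →]=  ((d * 1) * (b * 1))
(6) (d * 1)  =[mul_one →]=  d    ⊢ (d * (b * 1))
(7) (b * 1)  =[mul_one →]=  b    ⊢ (d * b)
(8) d  =[add_zero ←]=  (d + 0)    ⊢ ((d + 0) * b)
(9) (d + 0)  =[neg_neg ←]=  (- (- (d + 0)))    ⊢ ((- (- (d + 0))) * b)
(10) (- (- (d + 0)))  =[add_zero ←]=  ((- (- (d + 0))) + 0)    ⊢ E2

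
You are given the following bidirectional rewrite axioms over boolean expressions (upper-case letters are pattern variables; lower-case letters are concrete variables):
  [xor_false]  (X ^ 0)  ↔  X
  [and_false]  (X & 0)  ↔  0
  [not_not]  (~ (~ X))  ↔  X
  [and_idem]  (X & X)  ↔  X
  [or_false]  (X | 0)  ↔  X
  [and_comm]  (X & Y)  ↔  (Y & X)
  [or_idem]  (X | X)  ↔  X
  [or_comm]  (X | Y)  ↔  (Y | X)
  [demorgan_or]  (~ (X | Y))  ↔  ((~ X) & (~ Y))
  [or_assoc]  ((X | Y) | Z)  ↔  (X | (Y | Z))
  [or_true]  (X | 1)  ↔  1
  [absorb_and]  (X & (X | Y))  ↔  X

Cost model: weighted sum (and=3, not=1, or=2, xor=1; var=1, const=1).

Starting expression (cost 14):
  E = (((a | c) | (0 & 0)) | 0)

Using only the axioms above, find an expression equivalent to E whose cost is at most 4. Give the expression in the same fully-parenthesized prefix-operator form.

(a | c)   [cost 4]

step 1: and_idem (→) rewrites (0 & 0) into 0, now (((a | c) | 0) | 0)
step 2: or_false (→) rewrites ((a | c) | 0) into (a | c), now ((a | c) | 0)
step 3: or_false (→) rewrites ((a | c) | 0) into (a | c), reaching cost 4 (bound 4)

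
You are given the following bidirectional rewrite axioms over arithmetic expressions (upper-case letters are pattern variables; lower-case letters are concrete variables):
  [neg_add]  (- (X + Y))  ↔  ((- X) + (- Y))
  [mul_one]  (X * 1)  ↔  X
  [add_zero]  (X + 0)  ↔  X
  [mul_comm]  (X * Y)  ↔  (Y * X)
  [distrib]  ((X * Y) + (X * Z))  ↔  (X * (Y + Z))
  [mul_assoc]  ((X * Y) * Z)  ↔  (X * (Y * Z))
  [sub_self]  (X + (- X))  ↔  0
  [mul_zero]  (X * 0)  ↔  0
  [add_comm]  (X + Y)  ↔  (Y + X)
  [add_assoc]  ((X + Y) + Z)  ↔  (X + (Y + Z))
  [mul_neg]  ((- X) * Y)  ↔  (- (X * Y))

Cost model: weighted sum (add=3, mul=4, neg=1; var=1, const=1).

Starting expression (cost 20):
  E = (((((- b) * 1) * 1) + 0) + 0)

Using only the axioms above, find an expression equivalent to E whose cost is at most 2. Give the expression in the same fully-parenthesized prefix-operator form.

step 1: add_zero (→) rewrites ((((- b) * 1) * 1) + 0) into (((- b) * 1) * 1), now ((((- b) * 1) * 1) + 0)
step 2: mul_one (→) rewrites ((- b) * 1) into (- b), now (((- b) * 1) + 0)
step 3: mul_one (→) rewrites ((- b) * 1) into (- b), now ((- b) + 0)
step 4: add_zero (→) rewrites ((- b) + 0) into (- b), reaching cost 2 (bound 2)

(- b)   [cost 2]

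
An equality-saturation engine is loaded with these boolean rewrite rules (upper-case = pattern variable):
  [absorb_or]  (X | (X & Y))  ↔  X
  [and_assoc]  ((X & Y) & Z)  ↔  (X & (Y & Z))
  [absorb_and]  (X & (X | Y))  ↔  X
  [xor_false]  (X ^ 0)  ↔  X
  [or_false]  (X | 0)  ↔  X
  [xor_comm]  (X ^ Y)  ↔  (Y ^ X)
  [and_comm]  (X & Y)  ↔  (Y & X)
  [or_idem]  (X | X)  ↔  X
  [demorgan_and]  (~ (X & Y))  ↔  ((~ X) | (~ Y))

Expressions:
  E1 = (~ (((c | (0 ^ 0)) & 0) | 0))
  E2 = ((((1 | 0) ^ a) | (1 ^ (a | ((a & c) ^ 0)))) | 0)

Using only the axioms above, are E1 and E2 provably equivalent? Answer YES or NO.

NO

The axioms are sound identities: if E1 ↔* E2 then E1 and E2 evaluate identically under any assignment.
Under a=1, c=0: E1 evaluates to 1, E2 to 0. Distinct ⇒ no rewrite sequence connects them.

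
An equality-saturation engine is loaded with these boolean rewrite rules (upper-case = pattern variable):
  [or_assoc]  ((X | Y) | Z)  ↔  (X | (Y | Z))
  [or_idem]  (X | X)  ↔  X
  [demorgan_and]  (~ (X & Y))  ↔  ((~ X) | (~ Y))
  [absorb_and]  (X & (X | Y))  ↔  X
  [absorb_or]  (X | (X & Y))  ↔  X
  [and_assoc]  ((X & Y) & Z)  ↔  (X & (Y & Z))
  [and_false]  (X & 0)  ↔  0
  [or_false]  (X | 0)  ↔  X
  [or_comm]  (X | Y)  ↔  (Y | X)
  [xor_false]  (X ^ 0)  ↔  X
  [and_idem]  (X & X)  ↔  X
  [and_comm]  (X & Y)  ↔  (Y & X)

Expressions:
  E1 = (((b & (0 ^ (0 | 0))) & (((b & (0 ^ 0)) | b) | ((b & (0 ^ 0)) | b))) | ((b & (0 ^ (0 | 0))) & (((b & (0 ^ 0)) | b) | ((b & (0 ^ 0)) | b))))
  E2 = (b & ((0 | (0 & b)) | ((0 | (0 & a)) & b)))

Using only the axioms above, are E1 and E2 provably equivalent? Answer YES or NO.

(1) (((b & (0 ^ (0 | 0))) & (((b & (0 ^ 0)) | b) | ((b & (0 ^ 0)) | b))) | ((b & (0 ^ (0 | 0))) & (((b & (0 ^ 0)) | b) | ((b & (0 ^ 0)) | b))))  =[or_idem →]=  ((b & (0 ^ (0 | 0))) & (((b & (0 ^ 0)) | b) | ((b & (0 ^ 0)) | b)))
(2) (0 | 0)  =[or_false →]=  0    ⊢ ((b & (0 ^ 0)) & (((b & (0 ^ 0)) | b) | ((b & (0 ^ 0)) | b)))
(3) (((b & (0 ^ 0)) | b) | ((b & (0 ^ 0)) | b))  =[or_idem →]=  ((b & (0 ^ 0)) | b)    ⊢ ((b & (0 ^ 0)) & ((b & (0 ^ 0)) | b))
(4) ((b & (0 ^ 0)) & ((b & (0 ^ 0)) | b))  =[absorb_and →]=  (b & (0 ^ 0))
(5) (0 ^ 0)  =[xor_false →]=  0    ⊢ (b & 0)
(6) 0  =[absorb_or ←]=  (0 | (0 & b))    ⊢ (b & (0 | (0 & b)))
(7) 0  =[absorb_or ←]=  (0 | (0 & a))    ⊢ (b & (0 | ((0 | (0 & a)) & b)))
(8) 0  =[absorb_or ←]=  (0 | (0 & b))    ⊢ E2

YES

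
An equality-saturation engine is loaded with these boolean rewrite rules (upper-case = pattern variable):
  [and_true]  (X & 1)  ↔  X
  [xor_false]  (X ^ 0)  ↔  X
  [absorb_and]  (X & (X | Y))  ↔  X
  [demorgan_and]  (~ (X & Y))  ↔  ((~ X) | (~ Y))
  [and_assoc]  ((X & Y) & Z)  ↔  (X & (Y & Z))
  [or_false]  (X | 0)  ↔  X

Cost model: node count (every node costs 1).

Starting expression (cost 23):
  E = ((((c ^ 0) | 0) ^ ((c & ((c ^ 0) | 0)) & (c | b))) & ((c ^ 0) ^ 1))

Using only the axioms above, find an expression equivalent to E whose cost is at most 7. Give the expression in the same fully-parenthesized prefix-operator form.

((c ^ c) & (c ^ 1))   [cost 7]

(1) (c ^ 0)  =[xor_false →]=  c    ⊢ ((((c ^ 0) | 0) ^ ((c & (c | 0)) & (c | b))) & ((c ^ 0) ^ 1))
(2) (c & (c | 0))  =[absorb_and →]=  c    ⊢ ((((c ^ 0) | 0) ^ (c & (c | b))) & ((c ^ 0) ^ 1))
(3) (c ^ 0)  =[xor_false →]=  c    ⊢ ((((c ^ 0) | 0) ^ (c & (c | b))) & (c ^ 1))
(4) (c ^ 0)  =[xor_false →]=  c    ⊢ (((c | 0) ^ (c & (c | b))) & (c ^ 1))
(5) (c & (c | b))  =[absorb_and →]=  c    ⊢ (((c | 0) ^ c) & (c ^ 1))
(6) (c | 0)  =[or_false →]=  c    ⊢ cost 7, within 7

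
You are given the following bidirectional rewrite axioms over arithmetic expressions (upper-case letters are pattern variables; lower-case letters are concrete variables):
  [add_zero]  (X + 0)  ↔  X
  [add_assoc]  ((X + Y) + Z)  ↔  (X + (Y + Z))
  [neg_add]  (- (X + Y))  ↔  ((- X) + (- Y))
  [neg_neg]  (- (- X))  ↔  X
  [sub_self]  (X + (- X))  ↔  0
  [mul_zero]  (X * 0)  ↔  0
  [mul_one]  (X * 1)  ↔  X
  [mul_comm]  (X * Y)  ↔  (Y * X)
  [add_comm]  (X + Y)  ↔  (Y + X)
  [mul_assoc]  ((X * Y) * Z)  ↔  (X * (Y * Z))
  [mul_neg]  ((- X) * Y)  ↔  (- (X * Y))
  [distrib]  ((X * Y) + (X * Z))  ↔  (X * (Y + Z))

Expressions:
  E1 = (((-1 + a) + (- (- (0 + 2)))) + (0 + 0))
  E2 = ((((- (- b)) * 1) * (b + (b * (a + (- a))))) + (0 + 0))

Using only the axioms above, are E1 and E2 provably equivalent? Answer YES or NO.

All listed rules preserve value, hence provable equivalence implies equal values everywhere; look for a separating assignment.
a=0, b=0 gives E1 ↦ 1, E2 ↦ 0; values differ ⇒ not provably equivalent.

NO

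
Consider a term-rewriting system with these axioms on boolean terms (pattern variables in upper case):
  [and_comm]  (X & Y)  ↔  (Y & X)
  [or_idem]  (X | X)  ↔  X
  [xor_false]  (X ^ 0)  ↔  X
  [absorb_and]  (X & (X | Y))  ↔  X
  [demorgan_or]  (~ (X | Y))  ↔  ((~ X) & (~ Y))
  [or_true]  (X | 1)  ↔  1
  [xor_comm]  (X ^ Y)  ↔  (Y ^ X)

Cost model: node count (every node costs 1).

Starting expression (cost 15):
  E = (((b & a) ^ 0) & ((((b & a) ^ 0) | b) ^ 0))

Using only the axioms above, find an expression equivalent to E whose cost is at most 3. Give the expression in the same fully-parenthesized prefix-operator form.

step 1: xor_false (→) rewrites ((((b & a) ^ 0) | b) ^ 0) into (((b & a) ^ 0) | b), now (((b & a) ^ 0) & (((b & a) ^ 0) | b))
step 2: absorb_and (→) rewrites (((b & a) ^ 0) & (((b & a) ^ 0) | b)) into ((b & a) ^ 0)
step 3: xor_false (→) rewrites ((b & a) ^ 0) into (b & a), reaching cost 3 (bound 3)

(b & a)   [cost 3]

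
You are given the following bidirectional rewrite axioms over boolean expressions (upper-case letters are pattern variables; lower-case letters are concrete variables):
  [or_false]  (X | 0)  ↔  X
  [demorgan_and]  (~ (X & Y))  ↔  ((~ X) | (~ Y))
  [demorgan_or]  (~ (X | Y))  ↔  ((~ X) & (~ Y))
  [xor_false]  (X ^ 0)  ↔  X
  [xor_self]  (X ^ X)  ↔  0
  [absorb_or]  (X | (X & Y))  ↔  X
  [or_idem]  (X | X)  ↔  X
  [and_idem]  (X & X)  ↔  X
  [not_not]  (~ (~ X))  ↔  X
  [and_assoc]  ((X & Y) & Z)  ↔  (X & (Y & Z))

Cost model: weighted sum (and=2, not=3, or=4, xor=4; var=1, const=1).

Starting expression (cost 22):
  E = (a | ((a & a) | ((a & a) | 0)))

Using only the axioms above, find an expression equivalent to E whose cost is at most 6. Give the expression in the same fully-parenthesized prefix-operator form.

step 1: or_false (→) rewrites ((a & a) | 0) into (a & a), now (a | ((a & a) | (a & a)))
step 2: or_idem (→) rewrites ((a & a) | (a & a)) into (a & a), now (a | (a & a))
step 3: and_idem (→) rewrites (a & a) into a, reaching cost 6 (bound 6)

(a | a)   [cost 6]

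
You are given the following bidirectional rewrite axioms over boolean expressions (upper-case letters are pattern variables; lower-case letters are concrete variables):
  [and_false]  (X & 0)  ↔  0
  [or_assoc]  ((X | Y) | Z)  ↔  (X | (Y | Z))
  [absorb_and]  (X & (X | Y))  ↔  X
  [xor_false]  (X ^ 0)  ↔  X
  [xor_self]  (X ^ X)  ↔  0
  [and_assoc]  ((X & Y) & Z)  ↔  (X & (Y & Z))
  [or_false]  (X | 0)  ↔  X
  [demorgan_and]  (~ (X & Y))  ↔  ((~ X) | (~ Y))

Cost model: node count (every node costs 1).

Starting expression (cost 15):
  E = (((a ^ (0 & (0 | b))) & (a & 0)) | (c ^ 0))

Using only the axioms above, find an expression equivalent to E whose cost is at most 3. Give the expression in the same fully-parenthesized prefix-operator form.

(0 | c)   [cost 3]

1. [absorb_and →] (0 & (0 | b))  →  0;  E = (((a ^ 0) & (a & 0)) | (c ^ 0))
2. [and_false →] (a & 0)  →  0;  E = (((a ^ 0) & 0) | (c ^ 0))
3. [xor_false →] (a ^ 0)  →  a;  E = ((a & 0) | (c ^ 0))
4. [xor_false →] (c ^ 0)  →  c;  E = ((a & 0) | c)
5. [and_false →] (a & 0)  →  0;  cost 3 ≤ 3, done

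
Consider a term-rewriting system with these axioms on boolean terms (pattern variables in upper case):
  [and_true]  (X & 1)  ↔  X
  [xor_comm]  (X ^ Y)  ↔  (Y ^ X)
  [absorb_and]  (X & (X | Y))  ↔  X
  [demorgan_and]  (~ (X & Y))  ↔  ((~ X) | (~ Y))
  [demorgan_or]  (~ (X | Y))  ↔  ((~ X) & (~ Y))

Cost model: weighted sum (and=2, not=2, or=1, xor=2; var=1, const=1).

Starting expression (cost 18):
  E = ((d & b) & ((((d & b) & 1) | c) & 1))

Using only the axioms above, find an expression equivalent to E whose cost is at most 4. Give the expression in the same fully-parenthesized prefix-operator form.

1. [and_true →] ((d & b) & 1)  →  (d & b);  E = ((d & b) & (((d & b) | c) & 1))
2. [and_true →] (((d & b) | c) & 1)  →  ((d & b) | c);  E = ((d & b) & ((d & b) | c))
3. [absorb_and →] ((d & b) & ((d & b) | c))  →  (d & b);  cost 4 ≤ 4, done

(d & b)   [cost 4]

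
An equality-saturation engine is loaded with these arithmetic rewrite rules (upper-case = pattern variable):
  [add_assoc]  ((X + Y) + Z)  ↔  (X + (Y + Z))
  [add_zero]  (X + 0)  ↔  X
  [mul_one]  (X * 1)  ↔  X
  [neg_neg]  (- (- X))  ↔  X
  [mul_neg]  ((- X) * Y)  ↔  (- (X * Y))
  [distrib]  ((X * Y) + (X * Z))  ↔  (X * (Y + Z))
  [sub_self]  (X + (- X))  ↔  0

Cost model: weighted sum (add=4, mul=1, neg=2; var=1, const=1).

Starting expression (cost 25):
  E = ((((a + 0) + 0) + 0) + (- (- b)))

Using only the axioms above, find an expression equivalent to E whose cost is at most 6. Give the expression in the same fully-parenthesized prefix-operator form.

1. [add_zero →] (a + 0)  →  a;  E = (((a + 0) + 0) + (- (- b)))
2. [neg_neg →] (- (- b))  →  b;  E = (((a + 0) + 0) + b)
3. [add_zero →] ((a + 0) + 0)  →  (a + 0);  E = ((a + 0) + b)
4. [add_zero →] (a + 0)  →  a;  cost 6 ≤ 6, done

(a + b)   [cost 6]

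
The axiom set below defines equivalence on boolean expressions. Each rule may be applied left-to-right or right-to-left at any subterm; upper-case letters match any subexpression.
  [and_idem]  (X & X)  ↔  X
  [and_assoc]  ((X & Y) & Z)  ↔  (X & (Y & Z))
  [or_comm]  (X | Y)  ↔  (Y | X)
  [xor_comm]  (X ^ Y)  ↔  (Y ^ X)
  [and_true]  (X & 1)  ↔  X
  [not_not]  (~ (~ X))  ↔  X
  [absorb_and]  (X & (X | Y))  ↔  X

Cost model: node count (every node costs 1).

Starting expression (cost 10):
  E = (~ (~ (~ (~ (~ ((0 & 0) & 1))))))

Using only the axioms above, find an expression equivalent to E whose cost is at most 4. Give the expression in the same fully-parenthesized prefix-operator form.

1. [and_idem →] (0 & 0)  →  0;  E = (~ (~ (~ (~ (~ (0 & 1))))))
2. [not_not →] (~ (~ (~ (0 & 1))))  →  (~ (0 & 1));  E = (~ (~ (~ (0 & 1))))
3. [not_not →] (~ (~ (~ (0 & 1))))  →  (~ (0 & 1));  cost 4 ≤ 4, done

(~ (0 & 1))   [cost 4]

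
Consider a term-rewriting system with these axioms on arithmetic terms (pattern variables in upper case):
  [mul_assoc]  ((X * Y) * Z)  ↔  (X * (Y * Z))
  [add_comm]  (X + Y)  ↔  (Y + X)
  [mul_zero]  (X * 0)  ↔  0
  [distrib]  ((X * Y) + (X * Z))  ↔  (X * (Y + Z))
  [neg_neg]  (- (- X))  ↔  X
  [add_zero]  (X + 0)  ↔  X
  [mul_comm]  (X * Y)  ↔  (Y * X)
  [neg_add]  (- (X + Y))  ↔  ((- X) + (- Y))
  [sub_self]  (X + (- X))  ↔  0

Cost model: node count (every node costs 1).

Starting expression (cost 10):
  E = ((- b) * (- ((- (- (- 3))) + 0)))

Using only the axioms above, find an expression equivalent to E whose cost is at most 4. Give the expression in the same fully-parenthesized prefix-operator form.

(1) ((- (- (- 3))) + 0)  =[add_zero →]=  (- (- (- 3)))    ⊢ ((- b) * (- (- (- (- 3)))))
(2) (- (- (- 3)))  =[neg_neg →]=  (- 3)    ⊢ ((- b) * (- (- 3)))
(3) (- (- 3))  =[neg_neg →]=  3    ⊢ cost 4, within 4

((- b) * 3)   [cost 4]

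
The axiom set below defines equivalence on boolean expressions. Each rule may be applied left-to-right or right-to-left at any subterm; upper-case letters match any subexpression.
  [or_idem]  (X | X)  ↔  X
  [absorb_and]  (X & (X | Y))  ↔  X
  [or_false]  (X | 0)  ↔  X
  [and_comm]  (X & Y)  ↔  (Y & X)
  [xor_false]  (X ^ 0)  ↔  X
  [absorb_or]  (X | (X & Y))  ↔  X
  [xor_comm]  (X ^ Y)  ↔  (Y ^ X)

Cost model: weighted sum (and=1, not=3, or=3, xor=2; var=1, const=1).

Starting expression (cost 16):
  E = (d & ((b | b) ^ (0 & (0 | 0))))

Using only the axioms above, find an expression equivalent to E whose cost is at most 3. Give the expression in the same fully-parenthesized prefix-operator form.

1. [absorb_and →] (0 & (0 | 0))  →  0;  E = (d & ((b | b) ^ 0))
2. [or_idem →] (b | b)  →  b;  E = (d & (b ^ 0))
3. [xor_false →] (b ^ 0)  →  b;  cost 3 ≤ 3, done

(d & b)   [cost 3]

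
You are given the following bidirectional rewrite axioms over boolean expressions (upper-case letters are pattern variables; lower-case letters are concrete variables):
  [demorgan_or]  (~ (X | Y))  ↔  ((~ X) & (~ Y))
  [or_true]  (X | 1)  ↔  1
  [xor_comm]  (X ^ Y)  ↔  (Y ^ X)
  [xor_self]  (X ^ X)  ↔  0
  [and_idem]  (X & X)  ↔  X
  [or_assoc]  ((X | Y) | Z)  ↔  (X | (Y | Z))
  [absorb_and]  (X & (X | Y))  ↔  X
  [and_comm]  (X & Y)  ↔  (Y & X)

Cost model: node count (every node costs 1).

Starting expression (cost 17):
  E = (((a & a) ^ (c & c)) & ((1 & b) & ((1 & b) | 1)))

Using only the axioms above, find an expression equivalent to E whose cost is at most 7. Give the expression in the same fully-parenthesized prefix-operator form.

((a ^ c) & (1 & b))   [cost 7]

step 1: absorb_and (→) rewrites ((1 & b) & ((1 & b) | 1)) into (1 & b), now (((a & a) ^ (c & c)) & (1 & b))
step 2: and_idem (→) rewrites (a & a) into a, now ((a ^ (c & c)) & (1 & b))
step 3: and_idem (→) rewrites (c & c) into c, reaching cost 7 (bound 7)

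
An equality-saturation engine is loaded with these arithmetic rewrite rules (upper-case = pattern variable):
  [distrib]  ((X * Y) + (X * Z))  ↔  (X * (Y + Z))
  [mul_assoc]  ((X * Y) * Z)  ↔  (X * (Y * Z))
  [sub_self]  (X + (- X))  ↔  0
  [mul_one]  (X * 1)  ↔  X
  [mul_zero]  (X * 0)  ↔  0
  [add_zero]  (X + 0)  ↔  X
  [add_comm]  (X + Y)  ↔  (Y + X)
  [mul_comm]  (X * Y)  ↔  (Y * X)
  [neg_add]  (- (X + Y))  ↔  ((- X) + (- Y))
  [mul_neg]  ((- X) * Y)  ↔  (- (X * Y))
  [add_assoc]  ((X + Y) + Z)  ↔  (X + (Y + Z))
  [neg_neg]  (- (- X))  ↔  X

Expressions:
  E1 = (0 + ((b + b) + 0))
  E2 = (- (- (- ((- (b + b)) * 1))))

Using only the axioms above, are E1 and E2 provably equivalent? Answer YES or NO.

YES

step 1: add_comm (→) rewrites (0 + ((b + b) + 0)) into (((b + b) + 0) + 0)
step 2: add_zero (→) rewrites ((b + b) + 0) into (b + b), now ((b + b) + 0)
step 3: add_zero (→) rewrites ((b + b) + 0) into (b + b)
step 4: neg_neg (←) rewrites (b + b) into (- (- (b + b)))
step 5: mul_one (←) rewrites (- (b + b)) into ((- (b + b)) * 1), now (- ((- (b + b)) * 1))
step 6: neg_neg (←) rewrites ((- (b + b)) * 1) into (- (- ((- (b + b)) * 1))), which is E2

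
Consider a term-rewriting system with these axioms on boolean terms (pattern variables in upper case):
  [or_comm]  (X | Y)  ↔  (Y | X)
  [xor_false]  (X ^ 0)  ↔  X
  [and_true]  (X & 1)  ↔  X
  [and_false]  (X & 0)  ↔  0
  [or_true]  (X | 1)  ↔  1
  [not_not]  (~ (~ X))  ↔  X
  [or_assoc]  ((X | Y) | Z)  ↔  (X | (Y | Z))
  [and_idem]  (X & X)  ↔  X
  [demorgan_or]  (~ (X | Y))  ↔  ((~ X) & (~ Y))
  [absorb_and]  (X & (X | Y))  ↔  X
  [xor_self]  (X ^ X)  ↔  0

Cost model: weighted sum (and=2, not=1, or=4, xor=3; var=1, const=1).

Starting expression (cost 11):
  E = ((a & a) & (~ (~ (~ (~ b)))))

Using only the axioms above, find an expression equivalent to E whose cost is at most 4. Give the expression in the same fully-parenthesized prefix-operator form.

(a & b)   [cost 4]

(1) (~ (~ b))  =[not_not →]=  b    ⊢ ((a & a) & (~ (~ b)))
(2) (~ (~ b))  =[not_not →]=  b    ⊢ ((a & a) & b)
(3) (a & a)  =[and_idem →]=  a    ⊢ cost 4, within 4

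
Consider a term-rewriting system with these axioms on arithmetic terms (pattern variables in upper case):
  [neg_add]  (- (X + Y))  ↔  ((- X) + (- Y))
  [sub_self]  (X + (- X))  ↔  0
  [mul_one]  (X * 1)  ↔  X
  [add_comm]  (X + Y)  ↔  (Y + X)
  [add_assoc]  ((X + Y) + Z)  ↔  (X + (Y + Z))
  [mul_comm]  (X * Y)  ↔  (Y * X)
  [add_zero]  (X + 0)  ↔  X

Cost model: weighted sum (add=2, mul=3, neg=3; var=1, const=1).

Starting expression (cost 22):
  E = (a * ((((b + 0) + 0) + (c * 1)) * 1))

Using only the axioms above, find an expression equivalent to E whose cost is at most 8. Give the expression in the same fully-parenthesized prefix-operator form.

(a * (c + b))   [cost 8]

(1) ((((b + 0) + 0) + (c * 1)) * 1)  =[mul_one →]=  (((b + 0) + 0) + (c * 1))    ⊢ (a * (((b + 0) + 0) + (c * 1)))
(2) (b + 0)  =[add_zero →]=  b    ⊢ (a * ((b + 0) + (c * 1)))
(3) (c * 1)  =[mul_comm →]=  (1 * c)    ⊢ (a * ((b + 0) + (1 * c)))
(4) (b + 0)  =[add_zero →]=  b    ⊢ (a * (b + (1 * c)))
(5) (b + (1 * c))  =[add_comm →]=  ((1 * c) + b)    ⊢ (a * ((1 * c) + b))
(6) (1 * c)  =[mul_comm →]=  (c * 1)    ⊢ (a * ((c * 1) + b))
(7) (c * 1)  =[mul_one →]=  c    ⊢ cost 8, within 8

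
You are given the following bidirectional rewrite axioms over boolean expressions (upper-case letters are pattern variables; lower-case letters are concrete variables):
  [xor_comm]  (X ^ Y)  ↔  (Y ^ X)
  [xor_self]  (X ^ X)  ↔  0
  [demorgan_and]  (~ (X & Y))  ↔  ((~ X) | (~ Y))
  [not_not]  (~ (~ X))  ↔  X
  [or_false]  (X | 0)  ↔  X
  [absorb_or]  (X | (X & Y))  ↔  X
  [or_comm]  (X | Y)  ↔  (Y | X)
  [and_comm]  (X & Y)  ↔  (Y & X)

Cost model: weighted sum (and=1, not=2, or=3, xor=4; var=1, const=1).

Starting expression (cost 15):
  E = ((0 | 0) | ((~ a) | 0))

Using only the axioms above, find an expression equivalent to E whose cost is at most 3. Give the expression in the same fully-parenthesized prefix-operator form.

(~ a)   [cost 3]

1. [or_false →] ((~ a) | 0)  →  (~ a);  E = ((0 | 0) | (~ a))
2. [or_false →] (0 | 0)  →  0;  E = (0 | (~ a))
3. [or_comm →] (0 | (~ a))  →  ((~ a) | 0)
4. [or_false →] ((~ a) | 0)  →  (~ a);  cost 3 ≤ 3, done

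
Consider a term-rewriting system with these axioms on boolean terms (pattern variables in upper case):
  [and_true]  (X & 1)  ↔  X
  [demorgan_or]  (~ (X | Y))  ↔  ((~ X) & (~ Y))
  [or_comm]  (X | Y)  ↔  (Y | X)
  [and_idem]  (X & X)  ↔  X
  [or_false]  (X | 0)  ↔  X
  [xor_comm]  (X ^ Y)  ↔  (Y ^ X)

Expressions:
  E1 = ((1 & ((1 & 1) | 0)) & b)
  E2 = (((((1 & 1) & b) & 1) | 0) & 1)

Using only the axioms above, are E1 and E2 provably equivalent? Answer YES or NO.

(1) (1 & 1)  =[and_true →]=  1    ⊢ ((1 & (1 | 0)) & b)
(2) (1 | 0)  =[or_false →]=  1    ⊢ ((1 & 1) & b)
(3) (1 & 1)  =[and_idem →]=  1    ⊢ (1 & b)
(4) (1 & b)  =[and_true ←]=  ((1 & b) & 1)
(5) (1 & b)  =[or_false ←]=  ((1 & b) | 0)    ⊢ (((1 & b) | 0) & 1)
(6) 1  =[and_true ←]=  (1 & 1)    ⊢ ((((1 & 1) & b) | 0) & 1)
(7) ((1 & 1) & b)  =[and_true ←]=  (((1 & 1) & b) & 1)    ⊢ E2

YES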